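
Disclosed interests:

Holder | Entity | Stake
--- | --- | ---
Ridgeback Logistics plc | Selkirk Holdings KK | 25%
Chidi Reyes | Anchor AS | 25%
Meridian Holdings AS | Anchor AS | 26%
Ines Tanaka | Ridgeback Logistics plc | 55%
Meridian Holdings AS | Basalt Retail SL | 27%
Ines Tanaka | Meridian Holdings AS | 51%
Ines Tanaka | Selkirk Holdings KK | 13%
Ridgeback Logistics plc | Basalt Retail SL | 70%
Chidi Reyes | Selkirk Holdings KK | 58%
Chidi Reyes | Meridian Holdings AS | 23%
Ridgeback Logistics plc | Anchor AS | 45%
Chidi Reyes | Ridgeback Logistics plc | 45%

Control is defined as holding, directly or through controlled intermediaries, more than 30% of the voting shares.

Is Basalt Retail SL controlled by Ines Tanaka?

Ines holds 55% of Ridgeback, so Ines controls Ridgeback.
Ines holds 51% of Meridian, so Ines controls Meridian.
Ridgeback and Meridian together hold 70% + 27% = 97% of Basalt, so Ines controls Basalt.

Yes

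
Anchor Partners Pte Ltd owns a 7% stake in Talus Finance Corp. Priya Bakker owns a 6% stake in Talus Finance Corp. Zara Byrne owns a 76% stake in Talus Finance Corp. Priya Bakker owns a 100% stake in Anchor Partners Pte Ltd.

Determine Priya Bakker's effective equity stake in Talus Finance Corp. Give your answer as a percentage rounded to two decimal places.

13.00%

Priya reaches Talus along 2 paths.
Direct stake: 6% = 6%.
Via Anchor: 100% × 7% = 7%.
Total: 6% + 7% = 13%.
Rounded: 13.00%.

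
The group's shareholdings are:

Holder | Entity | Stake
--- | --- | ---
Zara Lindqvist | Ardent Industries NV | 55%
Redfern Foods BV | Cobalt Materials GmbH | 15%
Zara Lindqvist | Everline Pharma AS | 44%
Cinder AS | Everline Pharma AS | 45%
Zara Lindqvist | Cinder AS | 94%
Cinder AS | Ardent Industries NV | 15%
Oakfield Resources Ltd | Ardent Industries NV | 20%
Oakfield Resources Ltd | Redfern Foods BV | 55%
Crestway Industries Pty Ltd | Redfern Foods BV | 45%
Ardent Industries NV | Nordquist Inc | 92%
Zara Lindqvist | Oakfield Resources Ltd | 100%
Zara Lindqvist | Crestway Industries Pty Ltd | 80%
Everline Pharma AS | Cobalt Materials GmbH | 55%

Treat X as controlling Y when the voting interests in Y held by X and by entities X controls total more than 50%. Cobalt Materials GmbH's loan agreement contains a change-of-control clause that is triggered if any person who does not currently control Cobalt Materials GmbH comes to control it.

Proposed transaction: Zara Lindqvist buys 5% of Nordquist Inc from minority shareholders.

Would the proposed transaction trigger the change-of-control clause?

The purchase changes only Zara's holdings, so Zara is the only person who could newly come to control Cobalt.
Zara holds 100% of Oakfield, so Zara controls Oakfield.
Zara holds 80% of Crestway, so Zara controls Crestway.
Crestway and Oakfield together hold 45% + 55% = 100% of Redfern, so Zara controls Redfern.
Zara holds 94% of Cinder, so Zara controls Cinder.
Cinder and Zara together hold 45% + 44% = 89% of Everline, so Zara controls Everline.
Redfern and Everline together hold 15% + 55% = 70% of Cobalt, so Zara controls Cobalt.
So Zara already controls Cobalt before the transaction.
After the purchase, Zara holds 5% of Nordquist directly.
Zara controlled Cobalt already, so this is not a new person acquiring control; every other person's position is unchanged or reduced.
No new person acquires control, so the clause is not triggered.

No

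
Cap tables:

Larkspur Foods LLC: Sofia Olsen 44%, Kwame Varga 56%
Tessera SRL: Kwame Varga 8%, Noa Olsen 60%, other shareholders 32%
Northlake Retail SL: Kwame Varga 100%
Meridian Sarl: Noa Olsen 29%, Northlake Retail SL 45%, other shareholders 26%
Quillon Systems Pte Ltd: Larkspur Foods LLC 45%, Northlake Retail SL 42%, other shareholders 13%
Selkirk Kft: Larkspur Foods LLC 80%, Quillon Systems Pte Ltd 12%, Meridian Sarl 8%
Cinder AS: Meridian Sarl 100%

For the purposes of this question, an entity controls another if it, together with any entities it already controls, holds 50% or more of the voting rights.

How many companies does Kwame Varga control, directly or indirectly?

Kwame holds 56% of Larkspur, so Kwame controls Larkspur.
Kwame holds 100% of Northlake, so Kwame controls Northlake.
Larkspur and Northlake together hold 45% + 42% = 87% of Quillon, so Kwame controls Quillon.
Larkspur and Quillon together hold 80% + 12% = 92% of Selkirk, so Kwame controls Selkirk.
No other company's threshold is met.
Kwame controls 4 companies.

4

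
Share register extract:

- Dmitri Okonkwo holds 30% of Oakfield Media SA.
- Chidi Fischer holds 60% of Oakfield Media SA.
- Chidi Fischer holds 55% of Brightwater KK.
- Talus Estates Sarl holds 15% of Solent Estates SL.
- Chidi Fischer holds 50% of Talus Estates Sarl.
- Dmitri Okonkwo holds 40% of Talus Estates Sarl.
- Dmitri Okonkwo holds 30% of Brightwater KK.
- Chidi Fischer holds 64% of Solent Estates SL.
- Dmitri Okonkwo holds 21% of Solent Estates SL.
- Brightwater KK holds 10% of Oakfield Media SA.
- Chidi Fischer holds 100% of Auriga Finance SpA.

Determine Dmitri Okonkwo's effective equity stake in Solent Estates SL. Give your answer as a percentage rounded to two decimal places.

27.00%

Dmitri reaches Solent along 2 paths.
Via Talus: 40% × 15% = 6%.
Direct stake: 21% = 21%.
Total: 6% + 21% = 27%.
Rounded: 27.00%.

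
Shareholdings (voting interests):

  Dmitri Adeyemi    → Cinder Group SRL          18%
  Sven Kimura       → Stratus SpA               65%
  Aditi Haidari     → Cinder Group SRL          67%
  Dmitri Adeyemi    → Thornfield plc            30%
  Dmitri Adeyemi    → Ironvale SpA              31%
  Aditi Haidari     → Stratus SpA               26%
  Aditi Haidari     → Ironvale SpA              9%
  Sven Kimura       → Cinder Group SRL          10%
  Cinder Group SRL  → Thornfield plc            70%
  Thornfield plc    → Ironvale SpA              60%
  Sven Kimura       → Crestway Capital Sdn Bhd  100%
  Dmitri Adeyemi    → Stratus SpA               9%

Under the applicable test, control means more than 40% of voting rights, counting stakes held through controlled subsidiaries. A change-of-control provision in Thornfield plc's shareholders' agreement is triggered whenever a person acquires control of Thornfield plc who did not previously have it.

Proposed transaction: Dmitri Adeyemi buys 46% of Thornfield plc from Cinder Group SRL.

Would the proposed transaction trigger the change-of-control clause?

Yes

The purchase adds only to Dmitri's holdings (Cinder's stake shrinks), so Dmitri is the only person who could newly come to control Thornfield.
Dmitri's largest direct stake is 31% in Ironvale, which does not meet the threshold, so Dmitri controls no company.
In Thornfield, Dmitri's side holds only 30%, not > 40%.
So before the transaction, Dmitri does not control Thornfield.
After the purchase, Dmitri's direct stake in Thornfield rises to 30% + 46% = 76%, and Cinder's stake falls to 24%.
Dmitri holds 76% of Thornfield, so Dmitri controls Thornfield.
Dmitri did not control Thornfield before and does after, so the clause is triggered.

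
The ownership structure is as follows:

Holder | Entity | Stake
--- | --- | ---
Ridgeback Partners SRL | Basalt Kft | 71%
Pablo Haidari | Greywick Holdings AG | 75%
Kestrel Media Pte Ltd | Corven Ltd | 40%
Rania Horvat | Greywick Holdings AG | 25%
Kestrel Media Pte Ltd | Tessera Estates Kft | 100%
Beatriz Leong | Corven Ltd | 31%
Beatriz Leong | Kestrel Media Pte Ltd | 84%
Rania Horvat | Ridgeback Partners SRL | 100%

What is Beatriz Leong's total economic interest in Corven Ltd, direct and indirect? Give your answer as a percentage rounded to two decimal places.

Beatriz reaches Corven along 2 paths.
Direct stake: 31% = 31%.
Via Kestrel: 84% × 40% = 33.6%.
Total: 31% + 33.6% = 64.6%.
Rounded: 64.60%.

64.60%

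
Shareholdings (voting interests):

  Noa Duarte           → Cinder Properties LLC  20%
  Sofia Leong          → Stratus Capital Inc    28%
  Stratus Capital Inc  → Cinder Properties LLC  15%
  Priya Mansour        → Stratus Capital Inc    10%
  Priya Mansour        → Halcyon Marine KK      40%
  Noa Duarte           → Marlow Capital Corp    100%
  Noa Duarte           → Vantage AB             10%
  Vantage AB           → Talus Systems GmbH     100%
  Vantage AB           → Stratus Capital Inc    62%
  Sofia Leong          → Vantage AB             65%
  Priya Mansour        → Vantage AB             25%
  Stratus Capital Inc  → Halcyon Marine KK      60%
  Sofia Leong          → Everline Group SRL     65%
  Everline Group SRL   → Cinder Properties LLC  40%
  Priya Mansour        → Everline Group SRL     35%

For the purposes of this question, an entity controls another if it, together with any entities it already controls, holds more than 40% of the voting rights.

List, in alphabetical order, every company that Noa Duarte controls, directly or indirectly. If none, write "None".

Marlow Capital Corp

Noa holds 100% of Marlow, so Noa controls Marlow.
No other company's threshold is met.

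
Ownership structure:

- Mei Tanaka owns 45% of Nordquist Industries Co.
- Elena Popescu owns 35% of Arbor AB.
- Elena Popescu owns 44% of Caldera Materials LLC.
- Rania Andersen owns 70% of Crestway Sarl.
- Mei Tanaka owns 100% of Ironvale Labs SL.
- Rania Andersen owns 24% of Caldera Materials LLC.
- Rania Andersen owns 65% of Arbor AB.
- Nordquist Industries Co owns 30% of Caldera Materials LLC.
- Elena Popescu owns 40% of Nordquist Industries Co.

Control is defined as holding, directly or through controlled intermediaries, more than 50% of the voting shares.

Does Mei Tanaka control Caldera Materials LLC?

No

Mei holds 100% of Ironvale, so Mei controls Ironvale.
Neither Mei nor any entity Mei controls holds any voting interest in Caldera.
So Mei does not control Caldera.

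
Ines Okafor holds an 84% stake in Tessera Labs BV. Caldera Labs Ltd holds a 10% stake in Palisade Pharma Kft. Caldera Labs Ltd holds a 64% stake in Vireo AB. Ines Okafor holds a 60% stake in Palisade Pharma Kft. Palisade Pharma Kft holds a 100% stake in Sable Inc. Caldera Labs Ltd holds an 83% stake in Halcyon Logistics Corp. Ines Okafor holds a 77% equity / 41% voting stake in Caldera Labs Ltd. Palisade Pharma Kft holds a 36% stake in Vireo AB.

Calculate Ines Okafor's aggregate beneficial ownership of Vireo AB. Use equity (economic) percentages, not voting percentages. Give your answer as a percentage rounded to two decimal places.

Ines reaches Vireo along 3 paths.
Via Caldera: 77% × 64% = 49.28%.
Via Caldera → Palisade: 77% × 10% × 36% = 2.772%.
Via Palisade: 60% × 36% = 21.6%.
Total: 49.28% + 2.772% + 21.6% = 73.652%.
Rounded: 73.65%.

73.65%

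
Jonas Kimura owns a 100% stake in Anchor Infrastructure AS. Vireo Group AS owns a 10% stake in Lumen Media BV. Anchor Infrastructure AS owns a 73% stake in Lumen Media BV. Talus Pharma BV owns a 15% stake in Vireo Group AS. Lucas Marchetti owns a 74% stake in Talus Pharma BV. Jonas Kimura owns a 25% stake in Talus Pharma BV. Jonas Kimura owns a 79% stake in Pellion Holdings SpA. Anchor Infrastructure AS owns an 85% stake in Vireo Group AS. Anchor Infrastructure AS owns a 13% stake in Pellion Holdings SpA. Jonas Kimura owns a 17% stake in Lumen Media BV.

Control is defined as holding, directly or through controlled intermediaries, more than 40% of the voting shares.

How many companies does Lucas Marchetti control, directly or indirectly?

1

Lucas holds 74% of Talus, so Lucas controls Talus.
No other company's threshold is met.
Lucas controls 1 company.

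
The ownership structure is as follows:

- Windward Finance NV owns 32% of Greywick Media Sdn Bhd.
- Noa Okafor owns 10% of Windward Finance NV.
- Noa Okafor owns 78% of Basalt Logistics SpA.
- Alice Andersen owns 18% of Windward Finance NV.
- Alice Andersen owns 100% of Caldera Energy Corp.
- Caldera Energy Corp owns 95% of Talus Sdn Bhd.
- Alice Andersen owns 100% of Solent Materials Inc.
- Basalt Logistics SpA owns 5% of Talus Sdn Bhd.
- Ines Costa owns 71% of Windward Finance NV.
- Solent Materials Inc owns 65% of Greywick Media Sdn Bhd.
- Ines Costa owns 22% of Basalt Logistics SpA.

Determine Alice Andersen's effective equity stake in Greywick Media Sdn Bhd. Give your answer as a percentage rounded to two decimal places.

Alice reaches Greywick along 2 paths.
Via Windward: 18% × 32% = 5.76%.
Via Solent: 100% × 65% = 65%.
Total: 5.76% + 65% = 70.76%.

70.76%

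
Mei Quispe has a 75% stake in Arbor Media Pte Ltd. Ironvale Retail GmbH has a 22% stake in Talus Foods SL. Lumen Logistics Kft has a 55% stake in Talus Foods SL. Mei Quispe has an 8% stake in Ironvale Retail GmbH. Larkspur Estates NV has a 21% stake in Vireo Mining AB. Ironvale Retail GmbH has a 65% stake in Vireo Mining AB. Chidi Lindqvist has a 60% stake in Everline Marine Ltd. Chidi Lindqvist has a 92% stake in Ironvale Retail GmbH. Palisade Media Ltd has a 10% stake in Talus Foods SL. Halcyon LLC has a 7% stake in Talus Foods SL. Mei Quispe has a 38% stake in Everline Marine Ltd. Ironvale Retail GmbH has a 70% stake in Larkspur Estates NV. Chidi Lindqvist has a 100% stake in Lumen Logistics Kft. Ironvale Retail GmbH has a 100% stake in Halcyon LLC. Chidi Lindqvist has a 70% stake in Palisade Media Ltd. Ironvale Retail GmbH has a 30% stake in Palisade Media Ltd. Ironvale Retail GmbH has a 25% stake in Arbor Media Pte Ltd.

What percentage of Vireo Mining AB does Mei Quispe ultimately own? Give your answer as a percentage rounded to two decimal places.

Mei reaches Vireo along 2 paths.
Via Ironvale: 8% × 65% = 5.2%.
Via Ironvale → Larkspur: 8% × 70% × 21% = 1.176%.
Total: 5.2% + 1.176% = 6.376%.
Rounded: 6.38%.

6.38%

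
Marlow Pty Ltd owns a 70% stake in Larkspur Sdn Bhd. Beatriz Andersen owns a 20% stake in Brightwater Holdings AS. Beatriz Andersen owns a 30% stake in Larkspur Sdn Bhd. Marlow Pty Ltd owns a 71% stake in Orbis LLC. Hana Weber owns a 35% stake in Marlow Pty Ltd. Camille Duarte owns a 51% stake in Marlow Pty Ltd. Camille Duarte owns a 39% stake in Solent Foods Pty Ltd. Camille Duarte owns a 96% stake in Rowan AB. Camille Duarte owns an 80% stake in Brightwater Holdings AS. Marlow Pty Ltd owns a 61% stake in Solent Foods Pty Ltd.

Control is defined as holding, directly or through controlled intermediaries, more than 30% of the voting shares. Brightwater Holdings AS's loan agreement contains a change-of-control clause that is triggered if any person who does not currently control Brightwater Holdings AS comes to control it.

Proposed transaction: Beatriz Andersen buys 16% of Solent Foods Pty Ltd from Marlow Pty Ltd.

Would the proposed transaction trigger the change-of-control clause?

The purchase adds only to Beatriz's holdings (Marlow's stake shrinks), so Beatriz is the only person who could newly come to control Brightwater.
Beatriz's largest direct stake is 30% in Larkspur, which does not meet the threshold, so Beatriz controls no company.
In Brightwater, Beatriz's side holds only 20%, not > 30%.
So before the transaction, Beatriz does not control Brightwater.
After the purchase, Beatriz holds 16% of Solent directly, and Marlow's stake falls to 45%.
Beatriz's side now holds 16% of Solent, not > 30%, so Beatriz still does not control Solent.
After the transaction, Beatriz's side holds 20% of Brightwater, not > 30%, so Beatriz still does not control Brightwater.
No new person acquires control, so the clause is not triggered.

No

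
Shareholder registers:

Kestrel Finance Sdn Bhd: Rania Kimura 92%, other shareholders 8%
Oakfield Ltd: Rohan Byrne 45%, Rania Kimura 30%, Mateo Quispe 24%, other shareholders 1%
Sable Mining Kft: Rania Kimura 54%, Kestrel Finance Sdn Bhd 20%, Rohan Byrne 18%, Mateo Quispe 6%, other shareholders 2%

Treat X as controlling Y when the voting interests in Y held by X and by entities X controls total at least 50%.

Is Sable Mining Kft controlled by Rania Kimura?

Yes

Rania holds 92% of Kestrel, so Rania controls Kestrel.
Rania and Kestrel together hold 54% + 20% = 74% of Sable, so Rania controls Sable.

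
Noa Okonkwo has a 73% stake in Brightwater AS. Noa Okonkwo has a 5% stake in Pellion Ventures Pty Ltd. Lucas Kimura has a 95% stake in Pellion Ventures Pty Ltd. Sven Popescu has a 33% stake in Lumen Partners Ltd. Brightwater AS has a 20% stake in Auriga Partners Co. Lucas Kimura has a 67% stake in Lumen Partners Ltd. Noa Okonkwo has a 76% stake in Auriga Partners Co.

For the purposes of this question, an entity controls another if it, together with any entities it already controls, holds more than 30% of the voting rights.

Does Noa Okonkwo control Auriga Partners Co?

Noa holds 73% of Brightwater, so Noa controls Brightwater.
Noa and Brightwater together hold 76% + 20% = 96% of Auriga, so Noa controls Auriga.

Yes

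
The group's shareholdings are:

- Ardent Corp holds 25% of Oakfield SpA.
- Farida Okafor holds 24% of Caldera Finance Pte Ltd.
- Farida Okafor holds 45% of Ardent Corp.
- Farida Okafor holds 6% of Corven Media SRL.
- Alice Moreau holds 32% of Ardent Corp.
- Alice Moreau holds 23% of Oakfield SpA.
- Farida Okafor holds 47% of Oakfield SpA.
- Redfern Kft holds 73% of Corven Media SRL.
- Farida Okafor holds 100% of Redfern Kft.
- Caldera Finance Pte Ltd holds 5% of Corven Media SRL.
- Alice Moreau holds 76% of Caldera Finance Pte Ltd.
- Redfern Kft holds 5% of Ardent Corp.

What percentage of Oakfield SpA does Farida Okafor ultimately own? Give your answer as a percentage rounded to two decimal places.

Farida reaches Oakfield along 3 paths.
Direct stake: 47% = 47%.
Via Ardent: 45% × 25% = 11.25%.
Via Redfern → Ardent: 100% × 5% × 25% = 1.25%.
Total: 47% + 11.25% + 1.25% = 59.5%.
Rounded: 59.50%.

59.50%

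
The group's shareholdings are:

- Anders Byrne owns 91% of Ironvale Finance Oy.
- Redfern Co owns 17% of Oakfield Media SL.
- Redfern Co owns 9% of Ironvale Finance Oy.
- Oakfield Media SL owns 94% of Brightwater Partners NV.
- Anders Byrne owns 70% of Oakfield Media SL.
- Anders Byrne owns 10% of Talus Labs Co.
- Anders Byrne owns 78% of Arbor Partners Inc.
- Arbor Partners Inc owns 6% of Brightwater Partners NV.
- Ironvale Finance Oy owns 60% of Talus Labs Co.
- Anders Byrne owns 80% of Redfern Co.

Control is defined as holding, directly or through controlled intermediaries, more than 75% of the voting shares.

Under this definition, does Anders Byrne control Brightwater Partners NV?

Anders holds 80% of Redfern, so Anders controls Redfern.
Anders and Redfern together hold 70% + 17% = 87% of Oakfield, so Anders controls Oakfield.
Anders holds 78% of Arbor, so Anders controls Arbor.
Oakfield and Arbor together hold 94% + 6% = 100% of Brightwater, so Anders controls Brightwater.

Yes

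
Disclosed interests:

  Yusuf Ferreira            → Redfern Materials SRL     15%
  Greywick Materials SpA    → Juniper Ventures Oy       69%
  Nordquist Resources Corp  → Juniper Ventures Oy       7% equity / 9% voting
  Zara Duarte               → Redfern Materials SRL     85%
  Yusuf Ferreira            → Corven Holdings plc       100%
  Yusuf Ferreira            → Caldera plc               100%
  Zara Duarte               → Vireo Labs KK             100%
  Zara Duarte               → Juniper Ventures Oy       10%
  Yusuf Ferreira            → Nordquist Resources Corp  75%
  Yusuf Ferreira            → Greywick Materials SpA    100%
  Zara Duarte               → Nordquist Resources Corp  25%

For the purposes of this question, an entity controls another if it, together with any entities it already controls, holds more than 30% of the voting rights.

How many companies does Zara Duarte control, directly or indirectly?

2

Zara holds 100% of Vireo, so Zara controls Vireo.
Zara holds 85% of Redfern, so Zara controls Redfern.
No other company's threshold is met.
Zara controls 2 companies.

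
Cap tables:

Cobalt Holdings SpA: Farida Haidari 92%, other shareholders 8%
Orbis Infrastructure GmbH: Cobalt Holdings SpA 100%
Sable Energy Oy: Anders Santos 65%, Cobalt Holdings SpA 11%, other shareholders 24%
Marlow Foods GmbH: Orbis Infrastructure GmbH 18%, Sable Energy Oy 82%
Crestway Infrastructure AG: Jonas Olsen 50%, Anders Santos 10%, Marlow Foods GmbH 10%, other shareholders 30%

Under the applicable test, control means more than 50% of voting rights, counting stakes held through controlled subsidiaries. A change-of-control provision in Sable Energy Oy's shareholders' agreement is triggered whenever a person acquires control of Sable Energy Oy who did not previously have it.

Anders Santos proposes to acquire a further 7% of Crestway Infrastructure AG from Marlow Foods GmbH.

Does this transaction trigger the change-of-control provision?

The purchase adds only to Anders's holdings (Marlow's stake shrinks), so Anders is the only person who could newly come to control Sable.
Anders holds 65% of Sable, so Anders controls Sable.
So Anders already controls Sable before the transaction.
After the purchase, Anders's direct stake in Crestway rises to 10% + 7% = 17%, and Marlow's stake falls to 3%.
Anders controlled Sable already, so this is not a new person acquiring control; every other person's position is unchanged or reduced.
No new person acquires control, so the clause is not triggered.

No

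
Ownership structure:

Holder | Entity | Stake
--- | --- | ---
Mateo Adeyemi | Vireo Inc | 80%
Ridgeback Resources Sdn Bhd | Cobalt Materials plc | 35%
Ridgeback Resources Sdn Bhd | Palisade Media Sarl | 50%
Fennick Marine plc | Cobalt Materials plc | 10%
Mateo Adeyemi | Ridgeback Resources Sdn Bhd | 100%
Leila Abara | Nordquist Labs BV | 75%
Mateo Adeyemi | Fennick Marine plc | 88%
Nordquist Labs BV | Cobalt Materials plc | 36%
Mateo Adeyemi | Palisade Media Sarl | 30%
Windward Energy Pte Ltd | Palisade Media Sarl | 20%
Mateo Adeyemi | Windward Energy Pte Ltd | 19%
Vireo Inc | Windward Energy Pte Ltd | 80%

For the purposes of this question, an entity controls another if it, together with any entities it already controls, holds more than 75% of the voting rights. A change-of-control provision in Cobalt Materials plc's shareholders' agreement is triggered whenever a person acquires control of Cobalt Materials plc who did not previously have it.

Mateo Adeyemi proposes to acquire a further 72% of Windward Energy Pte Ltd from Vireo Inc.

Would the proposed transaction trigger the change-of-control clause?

The purchase adds only to Mateo's holdings (Vireo's stake shrinks), so Mateo is the only person who could newly come to control Cobalt.
Mateo holds 80% of Vireo, so Mateo controls Vireo.
Mateo holds 100% of Ridgeback, so Mateo controls Ridgeback.
Vireo and Mateo together hold 80% + 19% = 99% of Windward, so Mateo controls Windward.
Mateo holds 88% of Fennick, so Mateo controls Fennick.
Windward and Ridgeback and Mateo together hold 20% + 50% + 30% = 100% of Palisade, so Mateo controls Palisade.
In Cobalt, Mateo's side holds only 35% + 10% = 45%, not > 75%.
So before the transaction, Mateo does not control Cobalt.
After the purchase, Mateo's direct stake in Windward rises to 19% + 72% = 91%, and Vireo's stake falls to 8%.
Vireo and Mateo together hold 8% + 91% = 99% of Windward, so Mateo controls Windward.
After the transaction, Mateo's side holds 35% + 10% = 45% of Cobalt, not > 75%, so Mateo still does not control Cobalt.
No new person acquires control, so the clause is not triggered.

No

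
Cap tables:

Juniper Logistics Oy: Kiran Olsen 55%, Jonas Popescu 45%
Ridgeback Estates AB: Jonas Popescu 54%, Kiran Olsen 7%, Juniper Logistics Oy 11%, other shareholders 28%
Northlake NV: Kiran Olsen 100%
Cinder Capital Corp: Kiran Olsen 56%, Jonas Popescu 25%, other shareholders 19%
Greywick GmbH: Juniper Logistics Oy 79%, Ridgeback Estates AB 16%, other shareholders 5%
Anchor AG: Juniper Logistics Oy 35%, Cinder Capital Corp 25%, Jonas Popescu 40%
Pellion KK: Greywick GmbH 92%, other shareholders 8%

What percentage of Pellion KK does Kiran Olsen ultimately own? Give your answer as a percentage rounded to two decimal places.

41.89%

Kiran reaches Pellion along 3 paths.
Via Juniper → Greywick: 55% × 79% × 92% = 39.974%.
Via Ridgeback → Greywick: 7% × 16% × 92% = 1.0304%.
Via Juniper → Ridgeback → Greywick: 55% × 11% × 16% × 92% = 0.89056%.
Total: 39.974% + 1.0304% + 0.89056% = 41.89496%.
Rounded: 41.89%.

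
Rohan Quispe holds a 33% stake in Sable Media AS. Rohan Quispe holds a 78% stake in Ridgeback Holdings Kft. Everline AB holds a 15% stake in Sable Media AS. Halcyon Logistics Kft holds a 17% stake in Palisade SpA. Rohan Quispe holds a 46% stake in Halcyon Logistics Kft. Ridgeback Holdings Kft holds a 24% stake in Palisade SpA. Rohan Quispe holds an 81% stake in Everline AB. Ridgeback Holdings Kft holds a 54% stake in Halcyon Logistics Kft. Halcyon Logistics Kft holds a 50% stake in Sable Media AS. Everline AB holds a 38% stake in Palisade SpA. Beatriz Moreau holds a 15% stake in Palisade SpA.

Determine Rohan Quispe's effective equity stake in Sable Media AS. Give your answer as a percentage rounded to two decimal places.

89.21%

Rohan reaches Sable along 4 paths.
Via Ridgeback → Halcyon: 78% × 54% × 50% = 21.06%.
Via Halcyon: 46% × 50% = 23%.
Direct stake: 33% = 33%.
Via Everline: 81% × 15% = 12.15%.
Total: 21.06% + 23% + 33% + 12.15% = 89.21%.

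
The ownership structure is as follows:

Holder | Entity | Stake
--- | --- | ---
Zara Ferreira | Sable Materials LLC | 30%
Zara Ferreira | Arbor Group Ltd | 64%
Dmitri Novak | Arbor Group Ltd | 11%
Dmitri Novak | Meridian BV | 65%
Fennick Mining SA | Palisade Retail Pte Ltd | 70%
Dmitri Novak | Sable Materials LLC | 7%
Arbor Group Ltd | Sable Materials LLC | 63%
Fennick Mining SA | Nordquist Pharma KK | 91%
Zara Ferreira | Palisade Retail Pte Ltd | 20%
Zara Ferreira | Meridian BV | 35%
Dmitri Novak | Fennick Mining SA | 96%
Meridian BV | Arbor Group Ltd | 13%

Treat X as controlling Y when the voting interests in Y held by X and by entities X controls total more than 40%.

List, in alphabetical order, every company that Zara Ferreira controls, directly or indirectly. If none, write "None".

Zara holds 64% of Arbor, so Zara controls Arbor.
Arbor and Zara together hold 63% + 30% = 93% of Sable, so Zara controls Sable.
No other company's threshold is met.

Arbor Group Ltd, Sable Materials LLC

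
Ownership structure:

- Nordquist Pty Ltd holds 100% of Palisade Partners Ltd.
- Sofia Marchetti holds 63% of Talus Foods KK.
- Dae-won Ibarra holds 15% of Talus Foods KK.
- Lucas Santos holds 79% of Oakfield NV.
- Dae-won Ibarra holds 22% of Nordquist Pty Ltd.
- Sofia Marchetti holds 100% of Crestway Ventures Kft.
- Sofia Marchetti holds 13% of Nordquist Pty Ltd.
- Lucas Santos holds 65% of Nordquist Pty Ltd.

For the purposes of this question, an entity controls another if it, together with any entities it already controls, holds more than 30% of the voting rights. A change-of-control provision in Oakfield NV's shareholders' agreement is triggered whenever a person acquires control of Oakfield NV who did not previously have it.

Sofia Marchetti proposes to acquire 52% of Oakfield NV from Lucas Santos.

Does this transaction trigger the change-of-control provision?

Yes

The purchase adds only to Sofia's holdings (Lucas's stake shrinks), so Sofia is the only person who could newly come to control Oakfield.
Sofia holds 63% of Talus, so Sofia controls Talus.
Sofia holds 100% of Crestway, so Sofia controls Crestway.
Neither Sofia nor any entity Sofia controls holds any voting interest in Oakfield.
So before the transaction, Sofia does not control Oakfield.
After the purchase, Sofia holds 52% of Oakfield directly, and Lucas's stake falls to 27%.
Sofia holds 52% of Oakfield, so Sofia controls Oakfield.
Sofia did not control Oakfield before and does after, so the clause is triggered.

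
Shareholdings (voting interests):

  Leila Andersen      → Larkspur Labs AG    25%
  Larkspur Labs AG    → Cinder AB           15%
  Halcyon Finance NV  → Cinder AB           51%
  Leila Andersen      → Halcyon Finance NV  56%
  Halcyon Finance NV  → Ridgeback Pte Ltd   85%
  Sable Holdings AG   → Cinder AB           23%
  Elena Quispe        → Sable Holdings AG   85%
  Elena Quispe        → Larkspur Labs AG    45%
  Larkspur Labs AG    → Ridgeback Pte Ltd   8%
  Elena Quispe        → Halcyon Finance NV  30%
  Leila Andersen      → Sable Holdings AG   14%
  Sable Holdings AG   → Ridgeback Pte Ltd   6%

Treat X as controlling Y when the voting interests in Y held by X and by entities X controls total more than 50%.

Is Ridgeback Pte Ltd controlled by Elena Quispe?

No

Elena holds 85% of Sable, so Elena controls Sable.
In Ridgeback, Elena's side holds only 6%, not > 50%.
So Elena does not control Ridgeback.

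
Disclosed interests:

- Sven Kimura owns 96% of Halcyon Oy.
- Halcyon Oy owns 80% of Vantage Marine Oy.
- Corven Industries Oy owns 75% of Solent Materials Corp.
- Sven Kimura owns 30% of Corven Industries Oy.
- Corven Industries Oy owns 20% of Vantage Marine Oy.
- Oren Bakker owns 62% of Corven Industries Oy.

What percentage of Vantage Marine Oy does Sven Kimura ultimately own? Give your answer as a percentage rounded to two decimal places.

82.80%

Sven reaches Vantage along 2 paths.
Via Corven: 30% × 20% = 6%.
Via Halcyon: 96% × 80% = 76.8%.
Total: 6% + 76.8% = 82.8%.
Rounded: 82.80%.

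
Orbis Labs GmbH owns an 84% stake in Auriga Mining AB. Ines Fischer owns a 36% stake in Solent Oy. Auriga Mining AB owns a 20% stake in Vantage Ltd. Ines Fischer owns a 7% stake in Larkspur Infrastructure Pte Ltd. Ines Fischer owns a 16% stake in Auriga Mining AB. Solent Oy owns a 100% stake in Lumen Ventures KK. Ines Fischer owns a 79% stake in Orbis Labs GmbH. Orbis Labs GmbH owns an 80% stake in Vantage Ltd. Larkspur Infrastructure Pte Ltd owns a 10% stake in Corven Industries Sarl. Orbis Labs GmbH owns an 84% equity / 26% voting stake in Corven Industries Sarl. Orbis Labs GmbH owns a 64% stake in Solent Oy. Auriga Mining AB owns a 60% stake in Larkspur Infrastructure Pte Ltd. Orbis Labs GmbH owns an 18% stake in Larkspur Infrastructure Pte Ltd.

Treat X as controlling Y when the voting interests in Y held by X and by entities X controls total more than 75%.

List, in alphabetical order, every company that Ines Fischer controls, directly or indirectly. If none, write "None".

Auriga Mining AB, Larkspur Infrastructure Pte Ltd, Lumen Ventures KK, Orbis Labs GmbH, Solent Oy, Vantage Ltd

Ines holds 79% of Orbis, so Ines controls Orbis.
Orbis and Ines together hold 84% + 16% = 100% of Auriga, so Ines controls Auriga.
Auriga and Ines and Orbis together hold 60% + 7% + 18% = 85% of Larkspur, so Ines controls Larkspur.
Orbis and Ines together hold 64% + 36% = 100% of Solent, so Ines controls Solent.
Orbis and Auriga together hold 80% + 20% = 100% of Vantage, so Ines controls Vantage.
Solent holds 100% of Lumen, so Ines controls Lumen.
No other company's threshold is met.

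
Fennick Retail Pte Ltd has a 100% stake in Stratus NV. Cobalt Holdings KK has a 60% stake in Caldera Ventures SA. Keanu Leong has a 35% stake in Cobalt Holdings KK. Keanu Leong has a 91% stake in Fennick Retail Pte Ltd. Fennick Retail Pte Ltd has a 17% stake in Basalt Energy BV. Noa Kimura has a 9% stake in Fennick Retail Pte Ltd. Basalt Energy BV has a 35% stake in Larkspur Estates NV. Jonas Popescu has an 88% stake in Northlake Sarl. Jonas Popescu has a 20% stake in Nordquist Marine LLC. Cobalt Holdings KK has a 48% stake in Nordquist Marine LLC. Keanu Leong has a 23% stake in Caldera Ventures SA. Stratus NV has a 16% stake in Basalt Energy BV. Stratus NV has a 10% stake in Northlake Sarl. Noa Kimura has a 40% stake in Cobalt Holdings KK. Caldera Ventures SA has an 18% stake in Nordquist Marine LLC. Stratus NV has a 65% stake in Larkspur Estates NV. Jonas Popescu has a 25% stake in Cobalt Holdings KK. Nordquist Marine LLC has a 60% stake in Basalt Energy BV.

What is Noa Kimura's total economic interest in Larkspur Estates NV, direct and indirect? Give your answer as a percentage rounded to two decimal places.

Noa reaches Larkspur along 5 paths.
Via Cobalt → Nordquist → Basalt: 40% × 48% × 60% × 35% = 4.032%.
Via Cobalt → Caldera → Nordquist → Basalt: 40% × 60% × 18% × 60% × 35% = 0.9072%.
Via Fennick → Stratus → Basalt: 9% × 100% × 16% × 35% = 0.504%.
Via Fennick → Basalt: 9% × 17% × 35% = 0.5355%.
Via Fennick → Stratus: 9% × 100% × 65% = 5.85%.
Total: 4.032% + 0.9072% + 0.504% + 0.5355% + 5.85% = 11.8287%.
Rounded: 11.83%.

11.83%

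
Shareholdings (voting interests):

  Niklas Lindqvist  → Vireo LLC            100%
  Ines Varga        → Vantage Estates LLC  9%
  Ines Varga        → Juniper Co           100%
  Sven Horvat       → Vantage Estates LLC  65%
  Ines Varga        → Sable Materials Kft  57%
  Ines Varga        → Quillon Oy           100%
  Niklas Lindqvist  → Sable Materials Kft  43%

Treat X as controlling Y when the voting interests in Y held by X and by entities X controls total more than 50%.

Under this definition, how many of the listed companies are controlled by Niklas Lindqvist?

1

Niklas holds 100% of Vireo, so Niklas controls Vireo.
No other company's threshold is met.
Niklas controls 1 company.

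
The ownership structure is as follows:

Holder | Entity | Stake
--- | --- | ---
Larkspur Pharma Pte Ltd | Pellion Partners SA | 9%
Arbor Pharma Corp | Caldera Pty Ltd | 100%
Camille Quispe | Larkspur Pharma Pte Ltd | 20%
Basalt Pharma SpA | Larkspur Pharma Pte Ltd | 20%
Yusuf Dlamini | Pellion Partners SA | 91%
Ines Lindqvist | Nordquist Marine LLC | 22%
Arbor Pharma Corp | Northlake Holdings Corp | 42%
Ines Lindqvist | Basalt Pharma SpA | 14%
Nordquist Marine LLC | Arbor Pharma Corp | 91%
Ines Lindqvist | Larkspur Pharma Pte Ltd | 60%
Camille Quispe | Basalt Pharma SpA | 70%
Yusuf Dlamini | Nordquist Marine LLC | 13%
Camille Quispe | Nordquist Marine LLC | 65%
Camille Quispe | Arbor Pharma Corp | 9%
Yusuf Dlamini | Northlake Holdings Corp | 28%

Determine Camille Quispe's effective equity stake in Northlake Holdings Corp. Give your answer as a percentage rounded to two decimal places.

Camille reaches Northlake along 2 paths.
Via Nordquist → Arbor: 65% × 91% × 42% = 24.843%.
Via Arbor: 9% × 42% = 3.78%.
Total: 24.843% + 3.78% = 28.623%.
Rounded: 28.62%.

28.62%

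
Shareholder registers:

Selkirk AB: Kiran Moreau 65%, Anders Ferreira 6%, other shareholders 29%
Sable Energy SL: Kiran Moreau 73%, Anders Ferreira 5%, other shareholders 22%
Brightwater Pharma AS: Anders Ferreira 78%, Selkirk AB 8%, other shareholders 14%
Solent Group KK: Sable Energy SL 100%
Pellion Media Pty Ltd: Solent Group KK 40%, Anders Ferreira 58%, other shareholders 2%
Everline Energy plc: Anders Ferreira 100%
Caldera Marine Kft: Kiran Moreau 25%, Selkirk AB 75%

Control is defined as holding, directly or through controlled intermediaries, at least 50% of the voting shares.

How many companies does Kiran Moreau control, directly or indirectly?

Kiran holds 65% of Selkirk, so Kiran controls Selkirk.
Kiran holds 73% of Sable, so Kiran controls Sable.
Sable holds 100% of Solent, so Kiran controls Solent.
Kiran and Selkirk together hold 25% + 75% = 100% of Caldera, so Kiran controls Caldera.
No other company's threshold is met.
Kiran controls 4 companies.

4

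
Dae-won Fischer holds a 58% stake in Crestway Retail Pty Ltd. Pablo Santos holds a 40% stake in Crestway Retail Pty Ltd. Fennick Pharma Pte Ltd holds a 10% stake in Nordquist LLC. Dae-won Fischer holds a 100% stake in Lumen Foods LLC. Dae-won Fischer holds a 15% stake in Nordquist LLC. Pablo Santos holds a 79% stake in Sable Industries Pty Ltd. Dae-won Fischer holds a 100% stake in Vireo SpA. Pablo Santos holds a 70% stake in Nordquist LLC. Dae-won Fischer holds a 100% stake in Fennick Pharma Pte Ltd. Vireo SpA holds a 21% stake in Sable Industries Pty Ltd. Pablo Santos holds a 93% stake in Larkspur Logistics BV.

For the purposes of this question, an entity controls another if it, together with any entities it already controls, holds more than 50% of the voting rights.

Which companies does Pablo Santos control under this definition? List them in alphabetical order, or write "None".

Larkspur Logistics BV, Nordquist LLC, Sable Industries Pty Ltd

Pablo holds 93% of Larkspur, so Pablo controls Larkspur.
Pablo holds 79% of Sable, so Pablo controls Sable.
Pablo holds 70% of Nordquist, so Pablo controls Nordquist.
No other company's threshold is met.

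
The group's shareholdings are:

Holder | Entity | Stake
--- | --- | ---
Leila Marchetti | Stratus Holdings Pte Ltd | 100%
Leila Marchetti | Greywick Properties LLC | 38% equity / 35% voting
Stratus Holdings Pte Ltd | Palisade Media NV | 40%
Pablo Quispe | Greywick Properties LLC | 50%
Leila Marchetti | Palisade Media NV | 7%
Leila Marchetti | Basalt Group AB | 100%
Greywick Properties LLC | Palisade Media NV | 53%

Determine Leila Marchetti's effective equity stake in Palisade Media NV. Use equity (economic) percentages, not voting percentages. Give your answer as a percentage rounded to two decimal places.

67.14%

Leila reaches Palisade along 3 paths.
Via Greywick: 38% × 53% = 20.14%.
Via Stratus: 100% × 40% = 40%.
Direct stake: 7% = 7%.
Total: 20.14% + 40% + 7% = 67.14%.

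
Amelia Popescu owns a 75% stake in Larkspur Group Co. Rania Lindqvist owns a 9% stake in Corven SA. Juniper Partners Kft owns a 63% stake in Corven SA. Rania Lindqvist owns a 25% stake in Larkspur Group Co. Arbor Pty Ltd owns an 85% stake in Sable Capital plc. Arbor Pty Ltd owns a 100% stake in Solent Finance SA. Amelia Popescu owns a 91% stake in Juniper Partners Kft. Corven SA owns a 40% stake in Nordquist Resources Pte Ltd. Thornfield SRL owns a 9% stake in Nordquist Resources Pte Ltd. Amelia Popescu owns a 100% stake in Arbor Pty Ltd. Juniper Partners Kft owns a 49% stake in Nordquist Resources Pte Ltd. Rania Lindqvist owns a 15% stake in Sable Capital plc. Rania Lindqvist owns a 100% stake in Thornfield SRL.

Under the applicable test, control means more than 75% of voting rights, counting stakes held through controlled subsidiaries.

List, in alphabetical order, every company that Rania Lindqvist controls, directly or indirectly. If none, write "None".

Thornfield SRL

Rania holds 100% of Thornfield, so Rania controls Thornfield.
No other company's threshold is met.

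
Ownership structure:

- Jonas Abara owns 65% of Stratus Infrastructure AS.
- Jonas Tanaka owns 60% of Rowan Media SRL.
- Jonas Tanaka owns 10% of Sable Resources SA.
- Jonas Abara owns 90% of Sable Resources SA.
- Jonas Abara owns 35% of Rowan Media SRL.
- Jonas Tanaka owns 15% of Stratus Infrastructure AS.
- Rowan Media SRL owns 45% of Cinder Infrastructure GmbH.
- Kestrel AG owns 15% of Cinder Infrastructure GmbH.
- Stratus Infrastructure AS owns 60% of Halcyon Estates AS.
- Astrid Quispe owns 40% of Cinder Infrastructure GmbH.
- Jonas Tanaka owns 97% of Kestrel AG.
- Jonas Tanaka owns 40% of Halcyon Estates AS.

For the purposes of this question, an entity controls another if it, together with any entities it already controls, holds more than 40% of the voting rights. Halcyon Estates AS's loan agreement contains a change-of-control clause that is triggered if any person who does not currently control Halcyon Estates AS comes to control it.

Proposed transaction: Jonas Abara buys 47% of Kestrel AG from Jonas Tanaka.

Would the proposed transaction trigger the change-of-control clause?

The purchase adds only to Jonas Abara's holdings (Jonas Tanaka's stake shrinks), so Jonas Abara is the only person who could newly come to control Halcyon.
Jonas Abara holds 65% of Stratus, so Jonas Abara controls Stratus.
Stratus holds 60% of Halcyon, so Jonas Abara controls Halcyon.
So Jonas Abara already controls Halcyon before the transaction.
After the purchase, Jonas Abara holds 47% of Kestrel directly, and Jonas Tanaka's stake falls to 50%.
Jonas Abara controlled Halcyon already, so this is not a new person acquiring control; every other person's position is unchanged or reduced.
No new person acquires control, so the clause is not triggered.

No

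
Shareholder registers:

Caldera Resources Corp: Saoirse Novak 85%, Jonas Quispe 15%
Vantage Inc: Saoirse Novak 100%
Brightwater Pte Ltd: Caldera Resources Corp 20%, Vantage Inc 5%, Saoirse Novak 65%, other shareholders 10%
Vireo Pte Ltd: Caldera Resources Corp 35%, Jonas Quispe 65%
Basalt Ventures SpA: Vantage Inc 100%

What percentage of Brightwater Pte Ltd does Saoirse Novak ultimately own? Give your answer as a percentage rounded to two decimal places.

Saoirse reaches Brightwater along 3 paths.
Via Caldera: 85% × 20% = 17%.
Via Vantage: 100% × 5% = 5%.
Direct stake: 65% = 65%.
Total: 17% + 5% + 65% = 87%.
Rounded: 87.00%.

87.00%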